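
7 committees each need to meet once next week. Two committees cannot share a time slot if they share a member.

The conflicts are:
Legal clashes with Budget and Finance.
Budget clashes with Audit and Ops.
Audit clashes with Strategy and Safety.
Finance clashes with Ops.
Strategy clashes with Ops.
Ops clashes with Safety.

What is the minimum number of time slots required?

2

Budget and Ops conflict, so at least 2 time slots are needed.
2 time slots suffice: time slot 1 → {Legal, Audit, Ops}; time slot 2 → {Budget, Finance, Strategy, Safety}. Every pair that conflicts lands in different time slots.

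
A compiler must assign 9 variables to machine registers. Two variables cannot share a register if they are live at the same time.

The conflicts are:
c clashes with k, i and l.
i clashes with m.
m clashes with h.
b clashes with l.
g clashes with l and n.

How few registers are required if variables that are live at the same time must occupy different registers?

2

m and h conflict, so at least 2 registers are needed.
A valid assignment using 2 registers: c=1, k=2, i=2, m=1, b=1, h=2, g=1, l=2, n=2. Every pair that conflicts lands in different registers.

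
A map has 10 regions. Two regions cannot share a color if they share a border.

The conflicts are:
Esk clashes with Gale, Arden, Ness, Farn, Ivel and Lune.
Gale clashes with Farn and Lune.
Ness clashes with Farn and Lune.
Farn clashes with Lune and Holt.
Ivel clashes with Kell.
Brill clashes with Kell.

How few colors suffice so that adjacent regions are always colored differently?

4

Esk, Gale, Farn, Lune all conflict with each other, so at least 4 colors are needed.
A valid assignment using 4 colors: Esk=1, Gale=4, Arden=2, Ness=4, Farn=2, Ivel=2, Lune=3, Holt=1, Brill=2, Kell=1. Every pair that conflicts lands in different colors.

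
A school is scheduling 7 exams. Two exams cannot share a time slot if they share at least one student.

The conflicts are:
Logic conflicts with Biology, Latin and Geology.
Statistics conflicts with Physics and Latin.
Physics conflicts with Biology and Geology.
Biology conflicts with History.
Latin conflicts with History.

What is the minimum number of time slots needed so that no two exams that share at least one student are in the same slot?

3

The cycle Geology-Physics-Statistics-Latin-Logic-Geology has odd length 5, so it cannot be 2-colored; at least 3 time slots are needed.
3 time slots suffice: time slot 1 → {Physics, Latin}; time slot 2 → {Statistics, Biology, Geology}; time slot 3 → {Logic, History}. No two conflicting exams share a time slot.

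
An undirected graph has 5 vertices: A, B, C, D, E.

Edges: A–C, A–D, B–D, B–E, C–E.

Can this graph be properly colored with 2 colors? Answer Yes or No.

The cycle E-B-D-A-C-E has odd length 5, so it cannot be 2-colored; at least 3 colors are needed.
So 2 colors are not enough.

No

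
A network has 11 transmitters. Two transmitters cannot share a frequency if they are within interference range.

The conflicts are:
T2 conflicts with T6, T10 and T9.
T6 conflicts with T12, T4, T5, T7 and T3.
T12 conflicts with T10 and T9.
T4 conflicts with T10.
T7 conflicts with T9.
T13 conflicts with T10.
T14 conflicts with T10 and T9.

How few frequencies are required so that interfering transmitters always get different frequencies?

2

T6 and T4 conflict, so at least 2 frequencies are needed.
A valid assignment using 2 frequencies: T2=2, T6=1, T12=2, T4=2, T5=2, T7=2, T13=2, T3=2, T14=2, T10=1, T9=1. Every pair that conflicts lands in different frequencies.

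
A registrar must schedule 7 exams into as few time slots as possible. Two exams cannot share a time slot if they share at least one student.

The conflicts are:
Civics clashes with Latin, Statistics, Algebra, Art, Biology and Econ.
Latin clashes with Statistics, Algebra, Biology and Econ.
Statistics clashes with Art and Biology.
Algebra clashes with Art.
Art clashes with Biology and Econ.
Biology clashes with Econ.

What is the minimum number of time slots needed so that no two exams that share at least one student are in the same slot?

4

Civics, Latin, Statistics, Biology pairwise conflict, so at least 4 time slots are needed.
Using 4 time slots: Civics=1, Latin=3, Statistics=4, Algebra=2, Art=3, Biology=2, Econ=4. No two conflicting exams share a time slot.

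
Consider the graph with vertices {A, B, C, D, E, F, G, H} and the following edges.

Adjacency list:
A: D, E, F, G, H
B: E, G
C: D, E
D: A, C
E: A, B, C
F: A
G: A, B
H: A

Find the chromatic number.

2

A and D are adjacent, so at least 2 colors are needed.
2 colors suffice: color 1 → {A, B, C}; color 2 → {D, E, F, G, H}. Each edge has distinct colors on its endpoints.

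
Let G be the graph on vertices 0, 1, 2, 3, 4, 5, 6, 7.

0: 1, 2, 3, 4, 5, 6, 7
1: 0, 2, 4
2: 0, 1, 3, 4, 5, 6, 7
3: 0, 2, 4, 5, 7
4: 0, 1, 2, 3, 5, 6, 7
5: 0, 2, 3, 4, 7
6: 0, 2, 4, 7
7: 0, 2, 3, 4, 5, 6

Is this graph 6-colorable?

The chromatic number is 6. 0, 2, 3, 4, 5, 7 form a clique, so at least 6 colors are needed.
One proper 6-coloring: 0=green, 1=yellow, 2=red, 3=orange, 4=blue, 5=purple, 6=purple, 7=yellow.
That is already a proper 6-coloring.

Yes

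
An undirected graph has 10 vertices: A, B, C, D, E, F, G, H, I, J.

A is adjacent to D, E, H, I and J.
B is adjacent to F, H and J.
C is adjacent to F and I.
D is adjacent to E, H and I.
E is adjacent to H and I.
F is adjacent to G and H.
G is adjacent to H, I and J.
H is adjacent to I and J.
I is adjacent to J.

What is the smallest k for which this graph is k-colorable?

A, D, E, H, I form a clique, so at least 5 colors are needed.
5 colors suffice: color red → {C, H}; color blue → {F, I}; color green → {A, B, G}; color yellow → {E, J}; color purple → {D}. No two adjacent vertices share a color.

5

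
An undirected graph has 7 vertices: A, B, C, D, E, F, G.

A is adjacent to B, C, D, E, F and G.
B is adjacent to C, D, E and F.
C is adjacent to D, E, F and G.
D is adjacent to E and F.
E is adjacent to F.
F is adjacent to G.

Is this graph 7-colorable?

Yes

The chromatic number is 6. A, B, C, D, E, F are mutually adjacent (a clique of size 6), so at least 6 colors are needed.
6 colors suffice: color 1 → {A}; color 2 → {C}; color 3 → {F}; color 4 → {E, G}; color 5 → {B}; color 6 → {D}.
Since 7 ≥ 6, a proper 7-coloring certainly exists.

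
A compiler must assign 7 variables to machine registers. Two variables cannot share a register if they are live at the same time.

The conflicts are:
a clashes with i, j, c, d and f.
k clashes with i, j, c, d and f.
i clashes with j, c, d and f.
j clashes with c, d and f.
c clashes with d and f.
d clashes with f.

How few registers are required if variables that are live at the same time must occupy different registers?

6

k, i, j, c, d, f pairwise conflict, so at least 6 registers are needed.
6 registers suffice: a=6, k=6, i=3, j=5, c=2, d=4, f=1. Each listed conflict is separated.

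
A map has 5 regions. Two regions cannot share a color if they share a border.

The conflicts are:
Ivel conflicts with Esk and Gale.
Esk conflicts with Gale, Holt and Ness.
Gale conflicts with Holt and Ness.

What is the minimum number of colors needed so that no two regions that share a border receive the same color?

Esk, Gale, Ness are mutually in conflict, so at least 3 colors are needed.
3 colors suffice: color 1 → {Gale}; color 2 → {Esk}; color 3 → {Ivel, Holt, Ness}. No two conflicting regions share a color.

3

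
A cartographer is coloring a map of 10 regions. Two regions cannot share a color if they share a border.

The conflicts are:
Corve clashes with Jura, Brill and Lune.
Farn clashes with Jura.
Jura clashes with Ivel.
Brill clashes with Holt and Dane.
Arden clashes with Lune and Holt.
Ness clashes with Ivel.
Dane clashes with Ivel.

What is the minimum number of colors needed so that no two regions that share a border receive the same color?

The cycle Corve-Lune-Arden-Holt-Brill-Corve has odd length 5, so it cannot be 2-colored; at least 3 colors are needed.
3 colors suffice: color 1 → {Farn, Brill, Arden, Ivel}; color 2 → {Jura, Lune, Holt, Ness, Dane}; color 3 → {Corve}. No two conflicting regions share a color.

3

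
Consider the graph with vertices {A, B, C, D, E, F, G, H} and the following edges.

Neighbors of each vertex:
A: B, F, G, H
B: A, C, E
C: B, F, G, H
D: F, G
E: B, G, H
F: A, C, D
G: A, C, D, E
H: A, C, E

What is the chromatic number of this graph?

2

C and G are adjacent, so at least 2 colors are needed.
2 colors suffice: color 1 → {B, F, G, H}; color 2 → {A, C, D, E}. Each edge has distinct colors on its endpoints.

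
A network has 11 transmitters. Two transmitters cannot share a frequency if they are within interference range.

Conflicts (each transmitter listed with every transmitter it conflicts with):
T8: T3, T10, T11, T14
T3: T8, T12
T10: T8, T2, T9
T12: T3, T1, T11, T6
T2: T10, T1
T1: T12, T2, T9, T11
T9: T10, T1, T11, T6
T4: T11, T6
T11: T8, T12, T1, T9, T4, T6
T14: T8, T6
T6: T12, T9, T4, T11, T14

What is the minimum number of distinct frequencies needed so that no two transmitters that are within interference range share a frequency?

3

T12, T11, T6 pairwise conflict, so at least 3 frequencies are needed.
Using 3 frequencies: T8=2, T3=1, T10=1, T12=3, T2=3, T1=2, T9=3, T4=3, T11=1, T14=1, T6=2. Every pair that conflicts lands in different frequencies.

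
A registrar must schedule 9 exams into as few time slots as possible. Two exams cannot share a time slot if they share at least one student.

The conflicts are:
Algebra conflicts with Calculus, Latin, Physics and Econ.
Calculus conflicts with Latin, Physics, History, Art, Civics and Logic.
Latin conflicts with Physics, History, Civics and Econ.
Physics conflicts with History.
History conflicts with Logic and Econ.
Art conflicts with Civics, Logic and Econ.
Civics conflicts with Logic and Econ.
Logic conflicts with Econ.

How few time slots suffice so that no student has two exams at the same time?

Art, Civics, Logic, Econ are mutually in conflict, so at least 4 time slots are needed.
Using 4 time slots: Algebra=3, Calculus=1, Latin=2, Physics=4, History=3, Art=4, Civics=3, Logic=2, Econ=1. Every pair that conflicts lands in different time slots.

4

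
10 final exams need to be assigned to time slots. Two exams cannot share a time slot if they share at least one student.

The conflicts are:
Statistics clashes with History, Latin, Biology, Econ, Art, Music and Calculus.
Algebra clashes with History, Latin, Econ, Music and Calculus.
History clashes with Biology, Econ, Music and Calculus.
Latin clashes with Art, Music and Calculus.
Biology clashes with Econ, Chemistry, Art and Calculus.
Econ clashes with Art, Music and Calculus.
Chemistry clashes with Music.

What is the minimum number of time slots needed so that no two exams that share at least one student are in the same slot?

5

Statistics, History, Biology, Econ, Calculus all conflict with each other, so at least 5 time slots are needed.
5 time slots suffice: time slot 1 → {Statistics, Algebra, Chemistry}; time slot 2 → {Latin, Econ}; time slot 3 → {History, Art}; time slot 4 → {Biology, Music}; time slot 5 → {Calculus}. Each listed conflict is separated.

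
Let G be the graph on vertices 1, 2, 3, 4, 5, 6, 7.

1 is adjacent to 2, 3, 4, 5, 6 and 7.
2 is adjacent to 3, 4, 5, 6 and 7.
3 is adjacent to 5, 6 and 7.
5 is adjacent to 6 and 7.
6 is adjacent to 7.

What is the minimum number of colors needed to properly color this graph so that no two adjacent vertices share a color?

6

1, 2, 3, 5, 6, 7 are mutually adjacent (a clique of size 6), so at least 6 colors are needed.
One proper 6-coloring: 1=blue, 2=red, 3=yellow, 4=green, 5=orange, 6=green, 7=purple. No two adjacent vertices share a color.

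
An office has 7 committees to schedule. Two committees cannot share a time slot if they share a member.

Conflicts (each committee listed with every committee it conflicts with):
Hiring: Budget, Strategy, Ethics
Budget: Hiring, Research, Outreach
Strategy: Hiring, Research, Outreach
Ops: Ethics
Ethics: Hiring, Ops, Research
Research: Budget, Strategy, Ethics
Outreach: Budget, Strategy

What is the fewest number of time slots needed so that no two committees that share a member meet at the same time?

Budget and Outreach conflict, so at least 2 time slots are needed.
A valid assignment using 2 time slots: Hiring=2, Budget=1, Strategy=1, Ops=2, Ethics=1, Research=2, Outreach=2. No two conflicting committees share a time slot.

2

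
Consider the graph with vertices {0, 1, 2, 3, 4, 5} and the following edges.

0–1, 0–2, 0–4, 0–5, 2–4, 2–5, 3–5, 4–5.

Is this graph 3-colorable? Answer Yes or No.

No

0, 2, 4, 5 form a clique, so at least 4 colors are needed.
So 3 colors are not enough.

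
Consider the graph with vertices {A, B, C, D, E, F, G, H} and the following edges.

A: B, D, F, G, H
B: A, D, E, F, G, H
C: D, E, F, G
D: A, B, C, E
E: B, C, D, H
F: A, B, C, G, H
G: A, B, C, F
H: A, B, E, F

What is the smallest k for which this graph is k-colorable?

4

A, B, F, H are pairwise adjacent (a clique of size 4), so at least 4 colors are needed.
One proper 4-coloring: A=3, B=1, C=1, D=2, E=3, F=2, G=4, H=4. Every edge joins two different colors.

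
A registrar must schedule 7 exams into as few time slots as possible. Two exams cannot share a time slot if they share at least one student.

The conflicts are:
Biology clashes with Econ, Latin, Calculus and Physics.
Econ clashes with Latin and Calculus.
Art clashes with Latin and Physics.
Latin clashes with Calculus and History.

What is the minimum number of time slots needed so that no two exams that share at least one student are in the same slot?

Biology, Econ, Latin, Calculus are mutually in conflict, so at least 4 time slots are needed.
A valid assignment using 4 time slots: Biology=2, Econ=4, Art=2, Latin=1, Calculus=3, Physics=1, History=2. Every pair that conflicts lands in different time slots.

4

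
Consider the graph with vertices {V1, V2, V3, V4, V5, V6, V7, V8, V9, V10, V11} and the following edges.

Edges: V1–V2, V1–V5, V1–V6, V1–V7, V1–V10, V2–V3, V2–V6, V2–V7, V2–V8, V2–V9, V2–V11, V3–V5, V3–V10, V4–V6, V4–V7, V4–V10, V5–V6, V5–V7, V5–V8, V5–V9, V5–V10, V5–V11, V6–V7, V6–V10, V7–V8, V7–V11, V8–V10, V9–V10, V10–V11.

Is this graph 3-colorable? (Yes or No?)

V1, V2, V6, V7 are pairwise adjacent (a clique of size 4), so at least 4 colors are needed.
So 3 colors are not enough.

No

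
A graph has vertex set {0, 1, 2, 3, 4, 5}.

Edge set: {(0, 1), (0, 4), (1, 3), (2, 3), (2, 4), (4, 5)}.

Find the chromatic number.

The cycle 2-4-0-1-3-2 has odd length 5, so it cannot be 2-colored; at least 3 colors are needed.
3 colors suffice: 0=blue, 1=green, 2=blue, 3=red, 4=red, 5=blue. No two adjacent vertices share a color.

3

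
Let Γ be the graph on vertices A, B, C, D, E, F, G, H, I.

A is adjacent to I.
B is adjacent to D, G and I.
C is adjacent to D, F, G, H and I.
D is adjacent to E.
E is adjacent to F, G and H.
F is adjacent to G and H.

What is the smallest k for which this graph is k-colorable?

E, F, H are mutually adjacent, so at least 3 colors are needed.
3 colors suffice: color 1 → {A, B, C, E}; color 2 → {D, F, I}; color 3 → {G, H}. No two adjacent vertices share a color.

3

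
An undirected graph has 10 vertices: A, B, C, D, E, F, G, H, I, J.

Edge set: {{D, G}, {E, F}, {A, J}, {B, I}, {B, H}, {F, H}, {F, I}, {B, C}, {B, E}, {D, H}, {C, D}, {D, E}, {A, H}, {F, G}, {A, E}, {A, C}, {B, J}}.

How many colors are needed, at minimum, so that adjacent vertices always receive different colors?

B and H are adjacent, so at least 2 colors are needed.
2 colors suffice: color 1 → {A, B, D, F}; color 2 → {C, E, G, H, I, J}. Each edge has distinct colors on its endpoints.

2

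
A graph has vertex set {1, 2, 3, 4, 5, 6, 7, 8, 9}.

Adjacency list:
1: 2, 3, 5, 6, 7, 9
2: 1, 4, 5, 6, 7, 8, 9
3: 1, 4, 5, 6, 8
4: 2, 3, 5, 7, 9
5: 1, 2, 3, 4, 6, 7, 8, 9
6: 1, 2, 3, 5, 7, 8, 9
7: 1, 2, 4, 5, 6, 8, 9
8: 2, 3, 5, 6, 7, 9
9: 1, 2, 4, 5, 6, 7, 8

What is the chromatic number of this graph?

2, 5, 6, 7, 8, 9 are pairwise adjacent (a clique of size 6), so at least 6 colors are needed.
6 colors suffice: color red → {5}; color blue → {2, 3}; color green → {9}; color yellow → {7}; color purple → {4, 6}; color orange → {1, 8}. Each edge has distinct colors on its endpoints.

6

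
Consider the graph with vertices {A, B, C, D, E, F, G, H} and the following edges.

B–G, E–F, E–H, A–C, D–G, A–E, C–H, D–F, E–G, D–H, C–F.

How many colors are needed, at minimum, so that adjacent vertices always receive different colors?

E and H are adjacent, so at least 2 colors are needed.
2 colors suffice: color 1 → {B, C, D, E}; color 2 → {A, F, G, H}. Each edge has distinct colors on its endpoints.

2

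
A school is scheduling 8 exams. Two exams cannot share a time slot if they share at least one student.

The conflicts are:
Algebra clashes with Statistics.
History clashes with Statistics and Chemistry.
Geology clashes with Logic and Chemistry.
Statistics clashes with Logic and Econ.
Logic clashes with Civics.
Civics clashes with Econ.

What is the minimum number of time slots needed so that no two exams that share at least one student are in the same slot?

The cycle History-Statistics-Logic-Geology-Chemistry-History has odd length 5, so it cannot be 2-colored; at least 3 time slots are needed.
3 time slots suffice: time slot 1 → {Geology, Statistics, Civics}; time slot 2 → {Algebra, History, Logic, Econ}; time slot 3 → {Chemistry}. Every pair that conflicts lands in different time slots.

3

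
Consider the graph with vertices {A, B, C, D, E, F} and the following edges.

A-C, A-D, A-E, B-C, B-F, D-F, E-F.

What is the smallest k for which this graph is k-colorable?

The cycle A-E-F-B-C-A has odd length 5, so it cannot be 2-colored; at least 3 colors are needed.
3 colors suffice: A=1, B=2, C=3, D=2, E=2, F=1. Every edge joins two different colors.

3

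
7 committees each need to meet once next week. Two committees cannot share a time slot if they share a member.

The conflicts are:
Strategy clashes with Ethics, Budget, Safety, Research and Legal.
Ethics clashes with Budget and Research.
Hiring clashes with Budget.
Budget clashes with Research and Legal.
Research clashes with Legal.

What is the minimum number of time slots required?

Strategy, Budget, Research, Legal are mutually in conflict, so at least 4 time slots are needed.
4 time slots suffice: time slot 1 → {Strategy, Hiring}; time slot 2 → {Budget, Safety}; time slot 3 → {Research}; time slot 4 → {Ethics, Legal}. Each listed conflict is separated.

4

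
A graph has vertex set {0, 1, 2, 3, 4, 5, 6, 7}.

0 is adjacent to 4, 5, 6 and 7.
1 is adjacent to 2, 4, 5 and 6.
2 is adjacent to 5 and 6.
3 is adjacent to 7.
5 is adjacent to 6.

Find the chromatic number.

4

1, 2, 5, 6 are mutually adjacent (a clique of size 4), so at least 4 colors are needed.
4 colors suffice: color a → {4, 6, 7}; color b → {0, 1, 3}; color c → {5}; color d → {2}. No two adjacent vertices share a color.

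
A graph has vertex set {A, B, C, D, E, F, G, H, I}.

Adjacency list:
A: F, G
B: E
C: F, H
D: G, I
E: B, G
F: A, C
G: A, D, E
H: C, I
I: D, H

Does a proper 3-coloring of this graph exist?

Yes

The chromatic number is 3. The cycle D-I-H-C-F-A-G-D has odd length 7, so it cannot be 2-colored; at least 3 colors are needed.
A valid assignment using 3 colors: A=3, B=1, C=1, D=2, E=2, F=2, G=1, H=2, I=1.
That is already a proper 3-coloring.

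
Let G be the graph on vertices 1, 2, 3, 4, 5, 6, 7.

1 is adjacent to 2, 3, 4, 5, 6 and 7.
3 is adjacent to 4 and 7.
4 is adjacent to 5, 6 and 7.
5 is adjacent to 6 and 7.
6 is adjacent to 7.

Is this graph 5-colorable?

The chromatic number is 5. 1, 4, 5, 6, 7 form a clique, so at least 5 colors are needed.
5 colors suffice: color a → {1}; color b → {2, 7}; color c → {4}; color d → {3, 5}; color e → {6}.
That is already a proper 5-coloring.

Yes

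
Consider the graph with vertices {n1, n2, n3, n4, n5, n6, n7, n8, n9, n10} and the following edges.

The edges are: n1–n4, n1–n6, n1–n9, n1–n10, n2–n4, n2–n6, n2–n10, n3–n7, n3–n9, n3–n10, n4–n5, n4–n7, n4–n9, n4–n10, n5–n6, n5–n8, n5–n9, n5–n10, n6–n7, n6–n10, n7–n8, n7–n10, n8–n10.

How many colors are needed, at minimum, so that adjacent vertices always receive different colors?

3

n2, n6, n10 form a triangle, so at least 3 colors are needed.
3 colors suffice: color 1 → {n9, n10}; color 2 → {n3, n4, n6, n8}; color 3 → {n1, n2, n5, n7}. Each edge has distinct colors on its endpoints.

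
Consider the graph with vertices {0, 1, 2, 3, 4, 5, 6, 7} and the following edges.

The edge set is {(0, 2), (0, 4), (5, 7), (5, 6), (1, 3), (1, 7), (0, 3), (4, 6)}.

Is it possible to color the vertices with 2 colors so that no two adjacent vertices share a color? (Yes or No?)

No

The cycle 5-6-4-0-3-1-7-5 has odd length 7, so it cannot be 2-colored; at least 3 colors are needed.
So 2 colors are not enough.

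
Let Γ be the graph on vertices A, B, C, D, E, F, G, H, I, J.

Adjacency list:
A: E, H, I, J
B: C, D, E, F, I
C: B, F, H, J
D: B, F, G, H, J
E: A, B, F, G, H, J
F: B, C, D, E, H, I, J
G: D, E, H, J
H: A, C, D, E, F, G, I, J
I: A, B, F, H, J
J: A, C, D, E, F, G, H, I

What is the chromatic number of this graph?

F, H, I, J are mutually adjacent (a clique of size 4), so at least 4 colors are needed.
A valid assignment using 4 colors: A=3, B=1, C=4, D=4, E=4, F=3, G=3, H=1, I=4, J=2. Each edge has distinct colors on its endpoints.

4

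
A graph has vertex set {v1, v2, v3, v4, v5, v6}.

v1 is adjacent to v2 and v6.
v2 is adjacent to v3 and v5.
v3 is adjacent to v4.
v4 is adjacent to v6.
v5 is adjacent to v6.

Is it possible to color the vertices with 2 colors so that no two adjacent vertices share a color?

No

The cycle v3-v2-v1-v6-v4-v3 has odd length 5, so it cannot be 2-colored; at least 3 colors are needed.
So 2 colors are not enough.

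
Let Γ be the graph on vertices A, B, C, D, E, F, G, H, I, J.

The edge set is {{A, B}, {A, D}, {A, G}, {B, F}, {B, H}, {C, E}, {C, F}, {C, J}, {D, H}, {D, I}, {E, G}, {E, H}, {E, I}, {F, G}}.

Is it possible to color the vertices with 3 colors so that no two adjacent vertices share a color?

The chromatic number is 3. The cycle D-I-E-G-A-D has odd length 5, so it cannot be 2-colored; at least 3 colors are needed.
3 colors suffice: color 1 → {D, E, F, J}; color 2 → {B, C, G, I}; color 3 → {A, H}.
That is already a proper 3-coloring.

Yes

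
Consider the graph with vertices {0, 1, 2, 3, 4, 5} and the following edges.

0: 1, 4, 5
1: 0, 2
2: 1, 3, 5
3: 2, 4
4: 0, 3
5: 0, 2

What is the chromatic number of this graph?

3

The cycle 4-0-1-2-3-4 has odd length 5, so it cannot be 2-colored; at least 3 colors are needed.
One proper 3-coloring: 0=a, 1=b, 2=a, 3=b, 4=c, 5=b. Each edge has distinct colors on its endpoints.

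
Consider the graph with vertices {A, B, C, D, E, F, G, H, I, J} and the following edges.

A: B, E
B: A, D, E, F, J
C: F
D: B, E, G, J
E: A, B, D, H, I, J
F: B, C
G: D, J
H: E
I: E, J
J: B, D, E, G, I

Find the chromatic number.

B, D, E, J are mutually adjacent (a clique of size 4), so at least 4 colors are needed.
4 colors suffice: color 1 → {E, F, G}; color 2 → {A, C, H, J}; color 3 → {B, I}; color 4 → {D}. Each edge has distinct colors on its endpoints.

4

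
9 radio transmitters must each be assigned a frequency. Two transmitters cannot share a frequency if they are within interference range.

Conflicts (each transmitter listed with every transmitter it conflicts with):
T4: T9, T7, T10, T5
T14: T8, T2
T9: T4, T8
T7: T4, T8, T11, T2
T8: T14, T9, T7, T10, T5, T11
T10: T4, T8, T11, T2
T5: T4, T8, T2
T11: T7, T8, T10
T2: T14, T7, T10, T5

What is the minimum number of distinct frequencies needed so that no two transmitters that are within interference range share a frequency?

3

T7, T8, T11 are mutually in conflict, so at least 3 frequencies are needed.
3 frequencies suffice: T4=1, T14=2, T9=2, T7=2, T8=1, T10=2, T5=2, T11=3, T2=1. No two conflicting transmitters share a frequency.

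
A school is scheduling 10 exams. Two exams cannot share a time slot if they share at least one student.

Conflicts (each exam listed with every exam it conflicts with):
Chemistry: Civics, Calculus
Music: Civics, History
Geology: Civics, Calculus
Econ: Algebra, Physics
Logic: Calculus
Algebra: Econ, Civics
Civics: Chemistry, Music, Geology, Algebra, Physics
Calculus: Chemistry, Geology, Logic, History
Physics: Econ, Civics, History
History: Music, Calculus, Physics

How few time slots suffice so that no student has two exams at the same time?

3

The cycle Geology-Civics-Physics-History-Calculus-Geology has odd length 5, so it cannot be 2-colored; at least 3 time slots are needed.
3 time slots suffice: time slot 1 → {Econ, Civics, Calculus}; time slot 2 → {Chemistry, Music, Geology, Logic, Algebra, Physics}; time slot 3 → {History}. Every pair that conflicts lands in different time slots.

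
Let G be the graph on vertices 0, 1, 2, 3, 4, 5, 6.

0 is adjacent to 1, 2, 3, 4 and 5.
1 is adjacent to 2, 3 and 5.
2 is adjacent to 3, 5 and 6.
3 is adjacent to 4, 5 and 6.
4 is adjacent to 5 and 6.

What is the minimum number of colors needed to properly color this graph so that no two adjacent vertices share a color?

5

0, 1, 2, 3, 5 are pairwise adjacent (a clique of size 5), so at least 5 colors are needed.
One proper 5-coloring: 0=yellow, 1=purple, 2=green, 3=red, 4=green, 5=blue, 6=blue. Each edge has distinct colors on its endpoints.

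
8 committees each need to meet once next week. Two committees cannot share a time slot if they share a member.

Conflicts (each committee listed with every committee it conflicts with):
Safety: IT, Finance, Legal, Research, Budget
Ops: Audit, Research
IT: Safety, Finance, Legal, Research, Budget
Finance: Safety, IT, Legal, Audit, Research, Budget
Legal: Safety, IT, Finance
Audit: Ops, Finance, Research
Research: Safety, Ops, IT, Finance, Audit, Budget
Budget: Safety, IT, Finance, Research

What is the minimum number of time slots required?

Safety, IT, Finance, Research, Budget all conflict with each other, so at least 5 time slots are needed.
Using 5 time slots: Safety=4, Ops=1, IT=3, Finance=1, Legal=2, Audit=3, Research=2, Budget=5. Every pair that conflicts lands in different time slots.

5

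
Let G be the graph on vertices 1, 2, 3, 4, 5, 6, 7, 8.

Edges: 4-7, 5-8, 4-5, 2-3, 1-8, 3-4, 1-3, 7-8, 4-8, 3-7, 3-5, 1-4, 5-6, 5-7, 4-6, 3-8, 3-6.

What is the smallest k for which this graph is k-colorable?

3, 4, 5, 7, 8 form a clique, so at least 5 colors are needed.
5 colors suffice: color a → {3}; color b → {2, 4}; color c → {6, 8}; color d → {1, 5}; color e → {7}. No two adjacent vertices share a color.

5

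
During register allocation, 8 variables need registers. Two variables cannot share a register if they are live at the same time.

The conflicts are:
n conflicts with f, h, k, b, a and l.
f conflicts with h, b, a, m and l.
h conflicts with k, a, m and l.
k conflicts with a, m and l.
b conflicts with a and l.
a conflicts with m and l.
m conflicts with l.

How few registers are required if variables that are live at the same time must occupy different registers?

5

h, k, a, m, l are mutually in conflict, so at least 5 registers are needed.
Using 5 registers: n=4, f=5, h=3, k=5, b=3, a=2, m=4, l=1. No two conflicting variables share a register.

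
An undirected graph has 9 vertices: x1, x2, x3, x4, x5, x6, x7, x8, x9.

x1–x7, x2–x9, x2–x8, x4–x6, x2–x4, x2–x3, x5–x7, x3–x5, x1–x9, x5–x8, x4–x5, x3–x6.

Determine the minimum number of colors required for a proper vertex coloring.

2

x2 and x8 are adjacent, so at least 2 colors are needed.
2 colors suffice: color 1 → {x1, x2, x5, x6}; color 2 → {x3, x4, x7, x8, x9}. No two adjacent vertices share a color.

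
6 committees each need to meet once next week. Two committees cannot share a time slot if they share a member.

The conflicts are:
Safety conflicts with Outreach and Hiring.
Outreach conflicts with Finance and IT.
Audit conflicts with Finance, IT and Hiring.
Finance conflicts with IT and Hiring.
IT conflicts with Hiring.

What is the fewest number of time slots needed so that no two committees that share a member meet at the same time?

Audit, Finance, IT, Hiring are mutually in conflict, so at least 4 time slots are needed.
A valid assignment using 4 time slots: Safety=1, Outreach=2, Audit=4, Finance=1, IT=3, Hiring=2. Every pair that conflicts lands in different time slots.

4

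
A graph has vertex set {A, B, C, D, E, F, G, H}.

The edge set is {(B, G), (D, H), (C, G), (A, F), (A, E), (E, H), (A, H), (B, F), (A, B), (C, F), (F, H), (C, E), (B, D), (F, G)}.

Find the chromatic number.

A, F, H are pairwise adjacent, so at least 3 colors are needed.
3 colors suffice: A=2, B=3, C=3, D=1, E=1, F=1, G=2, H=3. Every edge joins two different colors.

3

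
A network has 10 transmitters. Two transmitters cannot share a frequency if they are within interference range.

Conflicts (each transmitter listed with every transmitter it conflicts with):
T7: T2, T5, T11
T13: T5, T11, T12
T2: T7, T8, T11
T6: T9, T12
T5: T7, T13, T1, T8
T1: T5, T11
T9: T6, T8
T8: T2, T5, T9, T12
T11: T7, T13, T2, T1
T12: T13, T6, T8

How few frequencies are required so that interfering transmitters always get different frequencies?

3

T7, T2, T11 pairwise conflict, so at least 3 frequencies are needed.
3 frequencies suffice: frequency 1 → {T5, T9, T11, T12}; frequency 2 → {T7, T13, T6, T1, T8}; frequency 3 → {T2}. No two conflicting transmitters share a frequency.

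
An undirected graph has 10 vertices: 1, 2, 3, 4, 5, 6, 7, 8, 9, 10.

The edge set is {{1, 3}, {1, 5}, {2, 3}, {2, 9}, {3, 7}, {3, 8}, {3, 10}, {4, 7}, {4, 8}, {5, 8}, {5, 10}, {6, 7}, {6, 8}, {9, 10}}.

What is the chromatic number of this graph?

2

3 and 10 are adjacent, so at least 2 colors are needed.
2 colors suffice: color a → {3, 4, 5, 6, 9}; color b → {1, 2, 7, 8, 10}. Each edge has distinct colors on its endpoints.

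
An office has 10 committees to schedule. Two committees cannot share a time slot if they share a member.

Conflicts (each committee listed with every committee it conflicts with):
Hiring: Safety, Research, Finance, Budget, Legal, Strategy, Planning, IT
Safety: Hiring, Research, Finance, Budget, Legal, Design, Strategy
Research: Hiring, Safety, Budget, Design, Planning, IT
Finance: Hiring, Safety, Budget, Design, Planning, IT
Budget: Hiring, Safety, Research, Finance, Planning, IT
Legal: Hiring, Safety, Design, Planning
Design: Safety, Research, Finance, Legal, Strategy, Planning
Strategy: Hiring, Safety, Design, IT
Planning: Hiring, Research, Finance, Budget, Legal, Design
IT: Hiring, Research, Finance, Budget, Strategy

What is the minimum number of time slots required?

4

Hiring, Research, Budget, Planning pairwise conflict, so at least 4 time slots are needed.
Using 4 time slots: Hiring=1, Safety=2, Research=3, Finance=3, Budget=4, Legal=3, Design=1, Strategy=3, Planning=2, IT=2. No two conflicting committees share a time slot.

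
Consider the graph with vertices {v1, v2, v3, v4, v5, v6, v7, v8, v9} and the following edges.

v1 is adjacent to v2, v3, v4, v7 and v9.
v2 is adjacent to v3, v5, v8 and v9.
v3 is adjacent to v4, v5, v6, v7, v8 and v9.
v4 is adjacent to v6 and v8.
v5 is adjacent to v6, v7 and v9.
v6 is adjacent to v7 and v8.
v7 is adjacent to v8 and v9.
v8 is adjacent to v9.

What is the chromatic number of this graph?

v3, v4, v6, v8 are pairwise adjacent (a clique of size 4), so at least 4 colors are needed.
A valid assignment using 4 colors: v1=3, v2=4, v3=1, v4=4, v5=3, v6=2, v7=4, v8=3, v9=2. Every edge joins two different colors.

4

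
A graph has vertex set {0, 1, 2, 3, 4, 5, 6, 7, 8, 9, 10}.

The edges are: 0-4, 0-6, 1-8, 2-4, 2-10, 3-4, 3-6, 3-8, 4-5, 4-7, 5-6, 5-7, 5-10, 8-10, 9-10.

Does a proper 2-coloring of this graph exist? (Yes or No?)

4, 5, 7 are pairwise adjacent, so at least 3 colors are needed.
So 2 colors are not enough.

No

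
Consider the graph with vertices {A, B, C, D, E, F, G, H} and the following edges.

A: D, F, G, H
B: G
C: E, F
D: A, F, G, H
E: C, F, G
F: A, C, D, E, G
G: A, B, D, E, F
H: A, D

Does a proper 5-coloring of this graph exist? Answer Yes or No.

The chromatic number is 4. A, D, F, G form a clique, so at least 4 colors are needed.
One proper 4-coloring: A=3, B=1, C=2, D=4, E=3, F=1, G=2, H=1.
Since 5 ≥ 4, a proper 5-coloring certainly exists.

Yes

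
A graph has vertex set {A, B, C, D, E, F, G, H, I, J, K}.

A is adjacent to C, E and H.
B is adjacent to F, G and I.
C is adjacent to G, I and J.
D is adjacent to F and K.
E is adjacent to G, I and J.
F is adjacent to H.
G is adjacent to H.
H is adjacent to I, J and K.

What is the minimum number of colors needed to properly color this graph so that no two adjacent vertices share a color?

2

B and I are adjacent, so at least 2 colors are needed.
2 colors suffice: color 1 → {B, C, D, E, H}; color 2 → {A, F, G, I, J, K}. Every edge joins two different colors.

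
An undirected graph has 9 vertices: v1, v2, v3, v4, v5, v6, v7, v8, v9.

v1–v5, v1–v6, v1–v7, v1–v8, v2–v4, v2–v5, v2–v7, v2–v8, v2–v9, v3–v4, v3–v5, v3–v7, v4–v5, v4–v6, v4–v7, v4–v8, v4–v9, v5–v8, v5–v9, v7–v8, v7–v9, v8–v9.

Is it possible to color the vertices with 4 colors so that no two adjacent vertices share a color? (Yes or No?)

No

v2, v4, v5, v8, v9 form a clique, so at least 5 colors are needed.
So 4 colors are not enough.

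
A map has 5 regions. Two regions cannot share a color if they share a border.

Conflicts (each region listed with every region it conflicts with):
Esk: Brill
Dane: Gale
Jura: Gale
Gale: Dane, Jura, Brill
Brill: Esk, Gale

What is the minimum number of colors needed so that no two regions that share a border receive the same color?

2

Gale and Brill conflict, so at least 2 colors are needed.
One proper 2-coloring: Esk=1, Dane=2, Jura=2, Gale=1, Brill=2. Each listed conflict is separated.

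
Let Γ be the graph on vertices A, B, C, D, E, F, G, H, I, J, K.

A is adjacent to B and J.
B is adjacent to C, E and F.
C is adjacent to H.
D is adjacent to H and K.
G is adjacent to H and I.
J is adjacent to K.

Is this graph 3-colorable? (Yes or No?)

Yes

The chromatic number is 3. The cycle K-J-A-B-C-H-D-K has odd length 7, so it cannot be 2-colored; at least 3 colors are needed.
3 colors suffice: color 1 → {B, H, I, K}; color 2 → {C, D, E, F, G, J}; color 3 → {A}.
That is already a proper 3-coloring.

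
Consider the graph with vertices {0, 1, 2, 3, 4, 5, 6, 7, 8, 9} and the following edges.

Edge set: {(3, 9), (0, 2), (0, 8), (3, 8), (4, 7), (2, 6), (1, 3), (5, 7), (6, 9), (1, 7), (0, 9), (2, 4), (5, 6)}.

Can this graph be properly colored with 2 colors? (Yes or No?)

The cycle 2-4-7-5-6-2 has odd length 5, so it cannot be 2-colored; at least 3 colors are needed.
So 2 colors are not enough.

No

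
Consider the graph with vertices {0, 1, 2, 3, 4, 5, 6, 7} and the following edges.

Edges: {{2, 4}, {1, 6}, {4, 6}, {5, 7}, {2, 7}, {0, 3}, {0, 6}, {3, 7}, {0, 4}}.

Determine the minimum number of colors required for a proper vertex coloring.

0, 4, 6 form a triangle, so at least 3 colors are needed.
3 colors suffice: color a → {1, 4, 7}; color b → {2, 3, 5, 6}; color c → {0}. No two adjacent vertices share a color.

3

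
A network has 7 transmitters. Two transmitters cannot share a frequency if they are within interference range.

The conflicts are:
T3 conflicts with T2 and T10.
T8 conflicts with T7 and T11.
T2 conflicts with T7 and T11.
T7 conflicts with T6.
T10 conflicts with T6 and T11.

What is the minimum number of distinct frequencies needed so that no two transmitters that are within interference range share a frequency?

The cycle T7-T2-T11-T10-T6-T7 has odd length 5, so it cannot be 2-colored; at least 3 frequencies are needed.
Using 3 frequencies: T3=1, T8=2, T2=2, T7=1, T10=2, T6=3, T11=1. Every pair that conflicts lands in different frequencies.

3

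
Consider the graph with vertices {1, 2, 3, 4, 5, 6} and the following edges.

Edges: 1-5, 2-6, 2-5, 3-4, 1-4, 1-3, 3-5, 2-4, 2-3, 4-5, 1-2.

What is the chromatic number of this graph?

1, 2, 3, 4, 5 are mutually adjacent (a clique of size 5), so at least 5 colors are needed.
5 colors suffice: color red → {2}; color blue → {5, 6}; color green → {1}; color yellow → {3}; color purple → {4}. Every edge joins two different colors.

5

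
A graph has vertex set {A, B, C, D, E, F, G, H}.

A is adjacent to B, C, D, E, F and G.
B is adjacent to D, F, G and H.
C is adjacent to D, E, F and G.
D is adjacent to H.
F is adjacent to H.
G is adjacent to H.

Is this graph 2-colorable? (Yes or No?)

No

A, C, E form a triangle, so at least 3 colors are needed.
So 2 colors are not enough.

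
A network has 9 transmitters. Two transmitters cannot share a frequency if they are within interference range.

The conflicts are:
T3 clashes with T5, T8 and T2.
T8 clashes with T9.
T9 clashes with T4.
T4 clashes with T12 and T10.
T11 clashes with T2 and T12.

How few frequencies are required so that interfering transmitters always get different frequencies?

3

The cycle T2-T11-T12-T4-T9-T8-T3-T2 has odd length 7, so it cannot be 2-colored; at least 3 frequencies are needed.
Using 3 frequencies: T3=1, T5=2, T8=2, T9=3, T4=1, T11=1, T2=2, T12=2, T10=2. No two conflicting transmitters share a frequency.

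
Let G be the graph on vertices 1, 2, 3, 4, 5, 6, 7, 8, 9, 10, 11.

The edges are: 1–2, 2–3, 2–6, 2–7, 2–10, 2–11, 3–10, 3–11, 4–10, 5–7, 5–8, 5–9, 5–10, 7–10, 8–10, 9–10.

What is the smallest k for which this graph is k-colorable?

3

5, 9, 10 are pairwise adjacent, so at least 3 colors are needed.
A valid assignment using 3 colors: 1=red, 2=blue, 3=green, 4=blue, 5=blue, 6=red, 7=green, 8=green, 9=green, 10=red, 11=red. No two adjacent vertices share a color.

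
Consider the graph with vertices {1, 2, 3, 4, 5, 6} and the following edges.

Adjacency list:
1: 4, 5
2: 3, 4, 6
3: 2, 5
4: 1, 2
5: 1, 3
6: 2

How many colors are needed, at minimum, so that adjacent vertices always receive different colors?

3

The cycle 1-4-2-3-5-1 has odd length 5, so it cannot be 2-colored; at least 3 colors are needed.
3 colors suffice: 1=b, 2=a, 3=b, 4=c, 5=a, 6=b. No two adjacent vertices share a color.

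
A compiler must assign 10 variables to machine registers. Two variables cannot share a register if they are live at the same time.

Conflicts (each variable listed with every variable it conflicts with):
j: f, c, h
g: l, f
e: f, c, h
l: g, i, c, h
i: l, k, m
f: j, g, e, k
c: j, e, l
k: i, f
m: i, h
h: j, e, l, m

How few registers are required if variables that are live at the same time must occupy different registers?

The cycle j-c-l-g-f-j has odd length 5, so it cannot be 2-colored; at least 3 registers are needed.
3 registers suffice: j=3, g=2, e=3, l=1, i=2, f=1, c=2, k=3, m=1, h=2. Each listed conflict is separated.

3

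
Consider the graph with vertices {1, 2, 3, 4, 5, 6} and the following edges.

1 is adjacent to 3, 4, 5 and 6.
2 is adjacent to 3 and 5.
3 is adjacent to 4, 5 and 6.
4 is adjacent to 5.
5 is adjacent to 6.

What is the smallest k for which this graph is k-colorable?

1, 3, 5, 6 are pairwise adjacent (a clique of size 4), so at least 4 colors are needed.
4 colors suffice: color red → {3}; color blue → {5}; color green → {1, 2}; color yellow → {4, 6}. Each edge has distinct colors on its endpoints.

4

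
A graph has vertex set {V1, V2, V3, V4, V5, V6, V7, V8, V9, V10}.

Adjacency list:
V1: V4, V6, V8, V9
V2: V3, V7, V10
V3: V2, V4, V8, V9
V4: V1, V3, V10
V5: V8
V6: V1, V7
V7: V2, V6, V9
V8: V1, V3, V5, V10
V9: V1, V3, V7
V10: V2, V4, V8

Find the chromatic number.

2

V3 and V9 are adjacent, so at least 2 colors are needed.
One proper 2-coloring: V1=red, V2=blue, V3=red, V4=blue, V5=red, V6=blue, V7=red, V8=blue, V9=blue, V10=red. Every edge joins two different colors.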